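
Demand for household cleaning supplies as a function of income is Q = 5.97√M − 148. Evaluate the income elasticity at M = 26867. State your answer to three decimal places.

0.589

At M = 26867: Q = 830.552.
dQ/dM = 5.97/(2√M) = 0.018211 at this income.
η = (dQ/dM)·(M/Q) = 0.018211 × (26867/830.552) = 0.589.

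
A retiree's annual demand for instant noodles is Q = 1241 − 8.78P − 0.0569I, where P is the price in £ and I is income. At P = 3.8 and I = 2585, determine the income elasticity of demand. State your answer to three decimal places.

At P = 3.8, I = 2585: Q = 1060.550.
Holding P constant, ∂Q/∂I = −0.0569.
η_I = (∂Q/∂I)·(I/Q) = -0.0569 × (2585/1060.550) = -0.139.

-0.139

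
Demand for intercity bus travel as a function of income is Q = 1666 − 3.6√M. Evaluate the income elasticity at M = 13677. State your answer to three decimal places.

At M = 13677: Q = 1244.985.
dQ/dM = -3.6/(2√M) = -0.0153914 at this income.
η = (dQ/dM)·(M/Q) = -0.0153914 × (13677/1244.985) = -0.169.

-0.169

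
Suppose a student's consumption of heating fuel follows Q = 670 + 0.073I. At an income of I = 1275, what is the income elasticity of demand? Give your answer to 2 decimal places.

At I = 1275: Q = 763.075.
dQ/dI = 0.073.
η = (dQ/dI)·(I/Q) = 0.073 × (1275/763.075) = 0.12.

0.12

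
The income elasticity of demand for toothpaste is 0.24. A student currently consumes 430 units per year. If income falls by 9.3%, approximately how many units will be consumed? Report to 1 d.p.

%ΔQ ≈ η × %ΔI = 0.24 × (-9.3%) = -2.232%.
New Q ≈ 430 × (1 − 0.02232) = 420.4.

420.4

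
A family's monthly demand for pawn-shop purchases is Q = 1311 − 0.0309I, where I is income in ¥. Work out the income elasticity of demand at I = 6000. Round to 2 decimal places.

At I = 6000: Q = 1125.600.
dQ/dI = −0.0309.
η = (dQ/dI)·(I/Q) = -0.0309 × (6000/1125.600) = -0.16.

-0.16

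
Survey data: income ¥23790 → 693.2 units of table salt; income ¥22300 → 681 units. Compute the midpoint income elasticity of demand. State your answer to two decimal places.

0.27

ΔQ = 681 − 693.2 = -12.2; midpoint Q̄ = (693.2 + 681)/2 = 687.1.
ΔI = 22300 − 23790 = -1490; midpoint Ī = (23790 + 22300)/2 = 23045.
η = (ΔQ/Q̄) ÷ (ΔI/Ī) = (-12.2/687.1) ÷ (-1490/23045) = 0.27.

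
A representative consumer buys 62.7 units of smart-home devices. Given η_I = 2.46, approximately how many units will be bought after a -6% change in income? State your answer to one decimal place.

%ΔQ ≈ η × %ΔI = 2.46 × (-6%) = -14.76%.
New Q ≈ 62.7 × (1 − 0.1476) = 53.4.

53.4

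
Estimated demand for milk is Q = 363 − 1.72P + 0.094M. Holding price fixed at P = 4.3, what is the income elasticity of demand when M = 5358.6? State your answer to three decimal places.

At P = 4.3, M = 5358.6: Q = 859.312.
Holding P constant, ∂Q/∂M = 0.094.
η_M = (∂Q/∂M)·(M/Q) = 0.094 × (5358.6/859.312) = 0.586.

0.586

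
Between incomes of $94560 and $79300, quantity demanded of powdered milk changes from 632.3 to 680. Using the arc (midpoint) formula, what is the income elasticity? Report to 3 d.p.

-0.414

ΔQ = 680 − 632.3 = 47.7; midpoint Q̄ = (632.3 + 680)/2 = 656.15.
ΔI = 79300 − 94560 = -15260; midpoint Ī = (94560 + 79300)/2 = 86930.
η = (ΔQ/Q̄) ÷ (ΔI/Ī) = (47.7/656.15) ÷ (-15260/86930) = -0.414.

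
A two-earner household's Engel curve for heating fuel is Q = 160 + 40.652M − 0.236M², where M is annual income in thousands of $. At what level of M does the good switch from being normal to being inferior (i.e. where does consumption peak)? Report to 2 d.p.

86.13

dQ/dM = 40.652 − 0.472M.
The good is inferior where dQ/dM < 0. Setting dQ/dM = 0 gives M = 40.652 / 0.472 = 86.13.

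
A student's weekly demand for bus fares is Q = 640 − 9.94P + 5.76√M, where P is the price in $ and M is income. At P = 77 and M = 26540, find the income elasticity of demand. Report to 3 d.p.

At P = 77, M = 26540: Q = 812.987.
Holding P constant, ∂Q/∂M = 5.76/(2√M) = 0.0176784.
η_M = (∂Q/∂M)·(M/Q) = 0.0176784 × (26540/812.987) = 0.577.

0.577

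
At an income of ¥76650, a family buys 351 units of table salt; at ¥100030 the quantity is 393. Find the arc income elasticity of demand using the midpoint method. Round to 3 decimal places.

0.427

ΔQ = 393 − 351 = 42; midpoint Q̄ = (351 + 393)/2 = 372.
ΔI = 100030 − 76650 = 23380; midpoint Ī = (76650 + 100030)/2 = 88340.
η = (ΔQ/Q̄) ÷ (ΔI/Ī) = (42/372) ÷ (23380/88340) = 0.427.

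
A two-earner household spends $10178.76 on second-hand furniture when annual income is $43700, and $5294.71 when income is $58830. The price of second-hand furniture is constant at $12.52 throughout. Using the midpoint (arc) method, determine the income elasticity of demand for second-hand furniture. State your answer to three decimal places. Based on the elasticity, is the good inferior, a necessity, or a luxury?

-2.139 (inferior good)

With a constant price, Q₁ = 10178.76/12.52 = 813.000 and Q₂ = 5294.71/12.52 = 422.900 (equivalently, work directly with expenditure since P cancels).
Midpoint %ΔQ = (5294.71 − 10178.76)/7736.74 = -0.63128; midpoint %ΔI = (58830 − 43700)/51265 = 0.29513.
η = -0.63128 / 0.29513 = -2.139.
η < 0 ⇒ inferior good.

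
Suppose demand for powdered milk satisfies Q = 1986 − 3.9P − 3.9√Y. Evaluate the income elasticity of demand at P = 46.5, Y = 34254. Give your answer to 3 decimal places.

-0.333

At P = 46.5, Y = 34254: Q = 1082.844.
Holding P constant, ∂Q/∂Y = -3.9/(2√Y) = -0.0105361.
η_Y = (∂Q/∂Y)·(Y/Q) = -0.0105361 × (34254/1082.844) = -0.333.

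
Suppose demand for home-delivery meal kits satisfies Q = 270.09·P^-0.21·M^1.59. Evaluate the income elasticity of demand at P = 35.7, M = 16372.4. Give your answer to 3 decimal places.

1.590

For a multiplicative demand Q = A·P^α·M^β, the income elasticity is β everywhere.
Here β = 1.59, so η = 1.590.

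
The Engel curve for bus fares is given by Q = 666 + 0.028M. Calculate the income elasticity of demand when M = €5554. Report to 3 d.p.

At M = 5554: Q = 821.512.
dQ/dM = 0.028.
η = (dQ/dM)·(M/Q) = 0.028 × (5554/821.512) = 0.189.

0.189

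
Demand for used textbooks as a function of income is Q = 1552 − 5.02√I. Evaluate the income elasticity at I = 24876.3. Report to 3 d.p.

At I = 24876.3: Q = 760.234.
dQ/dI = -5.02/(2√I) = -0.0159141 at this income.
η = (dQ/dI)·(I/Q) = -0.0159141 × (24876.3/760.234) = -0.521.

-0.521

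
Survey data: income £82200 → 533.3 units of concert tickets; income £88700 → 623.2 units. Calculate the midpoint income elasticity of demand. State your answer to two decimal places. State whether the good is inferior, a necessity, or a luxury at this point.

ΔQ = 623.2 − 533.3 = 89.9; midpoint Q̄ = (533.3 + 623.2)/2 = 578.25.
ΔI = 88700 − 82200 = 6500; midpoint Ī = (82200 + 88700)/2 = 85450.
η = (ΔQ/Q̄) ÷ (ΔI/Ī) = (89.9/578.25) ÷ (6500/85450) = 2.04.
η > 1 ⇒ luxury.

2.04 (luxury)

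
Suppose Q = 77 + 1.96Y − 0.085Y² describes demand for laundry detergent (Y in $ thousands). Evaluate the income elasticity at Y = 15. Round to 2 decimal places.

-0.10

At Y = 15: Q = 87.2750.
dQ/dY = 1.96 − 0.17Y = -0.59000.
η = (dQ/dY)·(Y/Q) = -0.59000 × (15/87.2750) = -0.10.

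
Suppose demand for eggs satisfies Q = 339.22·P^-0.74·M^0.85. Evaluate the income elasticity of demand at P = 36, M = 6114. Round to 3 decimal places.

For a multiplicative demand Q = A·P^α·M^β, the income elasticity is β everywhere.
Here β = 0.85, so η = 0.850.

0.850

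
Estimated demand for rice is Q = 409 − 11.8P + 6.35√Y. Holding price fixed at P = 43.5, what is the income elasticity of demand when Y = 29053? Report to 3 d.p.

At P = 43.5, Y = 29053: Q = 978.054.
Holding P constant, ∂Q/∂Y = 6.35/(2√Y) = 0.0186272.
η_Y = (∂Q/∂Y)·(Y/Q) = 0.0186272 × (29053/978.054) = 0.553.

0.553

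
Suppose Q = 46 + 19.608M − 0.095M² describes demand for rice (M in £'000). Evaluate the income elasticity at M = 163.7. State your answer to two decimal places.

At M = 163.7: Q = 710.0491.
dQ/dM = 19.608 − 0.19M = -11.49500.
η = (dQ/dM)·(M/Q) = -11.49500 × (163.7/710.0491) = -2.65.

-2.65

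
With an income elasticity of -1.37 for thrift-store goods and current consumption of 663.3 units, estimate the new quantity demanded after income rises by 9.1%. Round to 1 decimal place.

%ΔQ ≈ η × %ΔI = -1.37 × 9.1% = -12.467%.
New Q ≈ 663.3 × (1 − 0.12467) = 580.6.

580.6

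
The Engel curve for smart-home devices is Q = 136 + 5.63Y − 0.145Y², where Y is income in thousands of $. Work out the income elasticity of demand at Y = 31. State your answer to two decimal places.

At Y = 31: Q = 171.1850.
dQ/dY = 5.63 − 0.29Y = -3.36000.
η = (dQ/dY)·(Y/Q) = -3.36000 × (31/171.1850) = -0.61.

-0.61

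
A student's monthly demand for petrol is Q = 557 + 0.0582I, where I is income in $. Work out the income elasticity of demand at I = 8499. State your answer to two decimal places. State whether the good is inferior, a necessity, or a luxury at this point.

At I = 8499: Q = 1051.642.
dQ/dI = 0.0582.
η = (dQ/dI)·(I/Q) = 0.0582 × (8499/1051.642) = 0.47.
Since 0 < η < 1, the good is a necessity.

0.47 (necessity)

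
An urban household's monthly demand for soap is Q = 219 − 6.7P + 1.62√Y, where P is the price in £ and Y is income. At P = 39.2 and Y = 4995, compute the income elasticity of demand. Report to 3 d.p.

0.808

At P = 39.2, Y = 4995: Q = 70.854.
Holding P constant, ∂Q/∂Y = 1.62/(2√Y) = 0.0114609.
η_Y = (∂Q/∂Y)·(Y/Q) = 0.0114609 × (4995/70.854) = 0.808.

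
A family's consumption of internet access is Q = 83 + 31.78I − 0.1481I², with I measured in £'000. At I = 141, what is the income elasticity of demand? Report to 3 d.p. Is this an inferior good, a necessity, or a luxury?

-0.869 (inferior good)

At I = 141: Q = 1619.6039.
dQ/dI = 31.78 − 0.2962I = -9.98420.
η = (dQ/dI)·(I/Q) = -9.98420 × (141/1619.6039) = -0.869.
η < 0 ⇒ inferior good.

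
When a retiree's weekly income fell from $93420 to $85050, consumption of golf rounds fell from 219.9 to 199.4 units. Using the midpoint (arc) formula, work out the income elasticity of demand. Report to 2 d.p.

ΔQ = 199.4 − 219.9 = -20.5; midpoint Q̄ = (219.9 + 199.4)/2 = 209.65.
ΔI = 85050 − 93420 = -8370; midpoint Ī = (93420 + 85050)/2 = 89235.
η = (ΔQ/Q̄) ÷ (ΔI/Ī) = (-20.5/209.65) ÷ (-8370/89235) = 1.04.

1.04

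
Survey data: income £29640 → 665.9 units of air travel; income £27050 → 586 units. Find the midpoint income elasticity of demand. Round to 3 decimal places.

1.397

ΔQ = 586 − 665.9 = -79.9; midpoint Q̄ = (665.9 + 586)/2 = 625.95.
ΔI = 27050 − 29640 = -2590; midpoint Ī = (29640 + 27050)/2 = 28345.
η = (ΔQ/Q̄) ÷ (ΔI/Ī) = (-79.9/625.95) ÷ (-2590/28345) = 1.397.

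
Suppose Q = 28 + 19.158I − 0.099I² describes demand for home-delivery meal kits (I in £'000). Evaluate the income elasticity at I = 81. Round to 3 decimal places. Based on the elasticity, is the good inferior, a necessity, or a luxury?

0.272 (necessity)

At I = 81: Q = 930.2590.
dQ/dI = 19.158 − 0.198I = 3.12000.
η = (dQ/dI)·(I/Q) = 3.12000 × (81/930.2590) = 0.272.
0 < η < 1 ⇒ necessity.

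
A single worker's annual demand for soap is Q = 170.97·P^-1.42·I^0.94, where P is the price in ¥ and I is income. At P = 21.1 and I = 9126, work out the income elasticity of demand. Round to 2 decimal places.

For a multiplicative demand Q = A·P^α·I^β, the income elasticity is β everywhere.
Here β = 0.94, so η = 0.94.

0.94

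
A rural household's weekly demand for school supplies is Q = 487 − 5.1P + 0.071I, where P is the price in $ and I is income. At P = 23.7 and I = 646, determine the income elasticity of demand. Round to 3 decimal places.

0.111

At P = 23.7, I = 646: Q = 411.996.
Holding P constant, ∂Q/∂I = 0.071.
η_I = (∂Q/∂I)·(I/Q) = 0.071 × (646/411.996) = 0.111.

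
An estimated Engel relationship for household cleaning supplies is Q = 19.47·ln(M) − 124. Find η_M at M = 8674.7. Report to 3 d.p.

0.370

At M = 8674.7: Q = 52.557.
dQ/dM = 19.47/M = 0.00224446 at this income.
η = (dQ/dM)·(M/Q) = 0.00224446 × (8674.7/52.557) = 0.370.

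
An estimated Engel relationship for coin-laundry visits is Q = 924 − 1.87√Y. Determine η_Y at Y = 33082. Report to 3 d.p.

-0.291

At Y = 33082: Q = 583.876.
dQ/dY = -1.87/(2√Y) = -0.00514062 at this income.
η = (dQ/dY)·(Y/Q) = -0.00514062 × (33082/583.876) = -0.291.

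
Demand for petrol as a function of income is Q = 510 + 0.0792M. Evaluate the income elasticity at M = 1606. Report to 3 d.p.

0.200

At M = 1606: Q = 637.195.
dQ/dM = 0.0792.
η = (dQ/dM)·(M/Q) = 0.0792 × (1606/637.195) = 0.200.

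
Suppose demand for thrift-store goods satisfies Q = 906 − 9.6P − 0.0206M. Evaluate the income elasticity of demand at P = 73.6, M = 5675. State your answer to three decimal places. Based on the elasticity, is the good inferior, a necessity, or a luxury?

At P = 73.6, M = 5675: Q = 82.535.
Holding P constant, ∂Q/∂M = −0.0206.
η_M = (∂Q/∂M)·(M/Q) = -0.0206 × (5675/82.535) = -1.416.
Since η < 0, this is an inferior good.

-1.416 (inferior good)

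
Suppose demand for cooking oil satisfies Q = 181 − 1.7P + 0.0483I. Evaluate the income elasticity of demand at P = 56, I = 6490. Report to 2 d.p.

0.79

At P = 56, I = 6490: Q = 399.267.
Holding P constant, ∂Q/∂I = 0.0483.
η_I = (∂Q/∂I)·(I/Q) = 0.0483 × (6490/399.267) = 0.79.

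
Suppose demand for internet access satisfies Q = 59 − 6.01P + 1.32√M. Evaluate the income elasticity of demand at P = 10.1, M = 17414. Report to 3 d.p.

At P = 10.1, M = 17414: Q = 172.489.
Holding P constant, ∂Q/∂M = 1.32/(2√M) = 0.00500144.
η_M = (∂Q/∂M)·(M/Q) = 0.00500144 × (17414/172.489) = 0.505.

0.505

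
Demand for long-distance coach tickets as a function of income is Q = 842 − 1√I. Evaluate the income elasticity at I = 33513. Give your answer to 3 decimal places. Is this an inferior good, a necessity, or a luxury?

At I = 33513: Q = 658.934.
dQ/dI = -1/(2√I) = -0.00273126 at this income.
η = (dQ/dI)·(I/Q) = -0.00273126 × (33513/658.934) = -0.139.
Since η < 0, the good is an inferior good.

-0.139 (inferior good)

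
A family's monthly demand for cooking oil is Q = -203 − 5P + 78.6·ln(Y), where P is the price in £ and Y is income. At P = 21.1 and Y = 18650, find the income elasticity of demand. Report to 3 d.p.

0.169

At P = 21.1, Y = 18650: Q = 464.421.
Holding P constant, ∂Q/∂Y = 78.6/Y = 0.00421448.
η_Y = (∂Q/∂Y)·(Y/Q) = 0.00421448 × (18650/464.421) = 0.169.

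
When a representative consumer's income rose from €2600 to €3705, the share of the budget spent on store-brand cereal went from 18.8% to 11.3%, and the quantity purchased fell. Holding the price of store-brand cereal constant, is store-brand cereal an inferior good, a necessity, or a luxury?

inferior good

Quantity demanded falls as income rises, so η < 0.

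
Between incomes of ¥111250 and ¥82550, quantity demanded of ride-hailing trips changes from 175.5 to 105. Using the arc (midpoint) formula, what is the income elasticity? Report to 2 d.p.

1.70

ΔQ = 105 − 175.5 = -70.5; midpoint Q̄ = (175.5 + 105)/2 = 140.25.
ΔI = 82550 − 111250 = -28700; midpoint Ī = (111250 + 82550)/2 = 96900.
η = (ΔQ/Q̄) ÷ (ΔI/Ī) = (-70.5/140.25) ÷ (-28700/96900) = 1.70.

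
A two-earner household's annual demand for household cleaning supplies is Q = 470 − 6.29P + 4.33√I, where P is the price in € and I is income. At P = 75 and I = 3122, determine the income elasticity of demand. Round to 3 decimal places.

At P = 75, I = 3122: Q = 240.188.
Holding P constant, ∂Q/∂I = 4.33/(2√I) = 0.0387473.
η_I = (∂Q/∂I)·(I/Q) = 0.0387473 × (3122/240.188) = 0.504.

0.504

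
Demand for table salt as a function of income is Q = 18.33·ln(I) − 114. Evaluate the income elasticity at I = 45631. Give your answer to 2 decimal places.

At I = 45631: Q = 82.651.
dQ/dI = 18.33/I = 0.000401701 at this income.
η = (dQ/dI)·(I/Q) = 0.000401701 × (45631/82.651) = 0.22.

0.22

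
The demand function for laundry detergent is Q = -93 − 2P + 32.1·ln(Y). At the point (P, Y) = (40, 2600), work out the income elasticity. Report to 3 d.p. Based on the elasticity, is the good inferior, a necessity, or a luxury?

0.404 (necessity)

At P = 40, Y = 2600: Q = 79.411.
Holding P constant, ∂Q/∂Y = 32.1/Y = 0.0123462.
η_Y = (∂Q/∂Y)·(Y/Q) = 0.0123462 × (2600/79.411) = 0.404.
Since 0 < η < 1, this is a necessity.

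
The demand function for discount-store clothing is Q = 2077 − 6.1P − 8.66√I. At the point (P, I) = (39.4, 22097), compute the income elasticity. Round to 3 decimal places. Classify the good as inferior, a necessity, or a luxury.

At P = 39.4, I = 22097: Q = 549.346.
Holding P constant, ∂Q/∂I = -8.66/(2√I) = -0.0291287.
η_I = (∂Q/∂I)·(I/Q) = -0.0291287 × (22097/549.346) = -1.172.
Since η < 0, this is an inferior good.

-1.172 (inferior good)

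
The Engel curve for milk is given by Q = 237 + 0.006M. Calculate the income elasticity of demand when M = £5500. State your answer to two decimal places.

0.12

At M = 5500: Q = 270.000.
dQ/dM = 0.006.
η = (dQ/dM)·(M/Q) = 0.006 × (5500/270.000) = 0.12.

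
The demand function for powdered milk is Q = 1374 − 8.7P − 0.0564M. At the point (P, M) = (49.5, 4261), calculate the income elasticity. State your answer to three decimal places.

At P = 49.5, M = 4261: Q = 703.030.
Holding P constant, ∂Q/∂M = −0.0564.
η_M = (∂Q/∂M)·(M/Q) = -0.0564 × (4261/703.030) = -0.342.

-0.342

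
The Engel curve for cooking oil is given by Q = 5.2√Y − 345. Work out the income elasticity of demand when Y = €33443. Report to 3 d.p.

0.785

At Y = 33443: Q = 605.946.
dQ/dY = 5.2/(2√Y) = 0.0142174 at this income.
η = (dQ/dY)·(Y/Q) = 0.0142174 × (33443/605.946) = 0.785.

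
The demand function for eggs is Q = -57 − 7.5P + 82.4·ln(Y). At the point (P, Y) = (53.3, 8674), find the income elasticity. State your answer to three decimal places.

0.284

At P = 53.3, Y = 8674: Q = 290.460.
Holding P constant, ∂Q/∂Y = 82.4/Y = 0.00949965.
η_Y = (∂Q/∂Y)·(Y/Q) = 0.00949965 × (8674/290.460) = 0.284.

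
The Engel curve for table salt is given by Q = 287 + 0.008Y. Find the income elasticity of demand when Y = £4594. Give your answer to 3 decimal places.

0.114

At Y = 4594: Q = 323.752.
dQ/dY = 0.008.
η = (dQ/dY)·(Y/Q) = 0.008 × (4594/323.752) = 0.114.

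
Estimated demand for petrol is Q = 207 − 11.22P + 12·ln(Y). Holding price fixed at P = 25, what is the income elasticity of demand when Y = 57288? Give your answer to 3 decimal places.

At P = 25, Y = 57288: Q = 57.970.
Holding P constant, ∂Q/∂Y = 12/Y = 0.000209468.
η_Y = (∂Q/∂Y)·(Y/Q) = 0.000209468 × (57288/57.970) = 0.207.

0.207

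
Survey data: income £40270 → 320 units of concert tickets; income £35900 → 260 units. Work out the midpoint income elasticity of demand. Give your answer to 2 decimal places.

1.80

ΔQ = 260 − 320 = -60; midpoint Q̄ = (320 + 260)/2 = 290.
ΔI = 35900 − 40270 = -4370; midpoint Ī = (40270 + 35900)/2 = 38085.
η = (ΔQ/Q̄) ÷ (ΔI/Ī) = (-60/290) ÷ (-4370/38085) = 1.80.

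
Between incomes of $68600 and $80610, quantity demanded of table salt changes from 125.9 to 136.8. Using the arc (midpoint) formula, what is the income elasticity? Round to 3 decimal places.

0.515

ΔQ = 136.8 − 125.9 = 10.9; midpoint Q̄ = (125.9 + 136.8)/2 = 131.35.
ΔI = 80610 − 68600 = 12010; midpoint Ī = (68600 + 80610)/2 = 74605.
η = (ΔQ/Q̄) ÷ (ΔI/Ī) = (10.9/131.35) ÷ (12010/74605) = 0.515.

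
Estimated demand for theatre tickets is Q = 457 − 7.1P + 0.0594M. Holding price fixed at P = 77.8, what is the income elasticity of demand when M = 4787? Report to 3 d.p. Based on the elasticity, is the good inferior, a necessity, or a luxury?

At P = 77.8, M = 4787: Q = 188.968.
Holding P constant, ∂Q/∂M = 0.0594.
η_M = (∂Q/∂M)·(M/Q) = 0.0594 × (4787/188.968) = 1.505.
Since η > 1, this is a luxury.

1.505 (luxury)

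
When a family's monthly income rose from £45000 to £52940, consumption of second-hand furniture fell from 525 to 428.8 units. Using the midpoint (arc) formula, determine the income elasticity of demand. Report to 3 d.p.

-1.244

ΔQ = 428.8 − 525 = -96.2; midpoint Q̄ = (525 + 428.8)/2 = 476.9.
ΔI = 52940 − 45000 = 7940; midpoint Ī = (45000 + 52940)/2 = 48970.
η = (ΔQ/Q̄) ÷ (ΔI/Ī) = (-96.2/476.9) ÷ (7940/48970) = -1.244.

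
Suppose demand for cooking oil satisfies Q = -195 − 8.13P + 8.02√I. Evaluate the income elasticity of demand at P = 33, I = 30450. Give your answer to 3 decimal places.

0.747

At P = 33, I = 30450: Q = 936.194.
Holding P constant, ∂Q/∂I = 8.02/(2√I) = 0.02298.
η_I = (∂Q/∂I)·(I/Q) = 0.02298 × (30450/936.194) = 0.747.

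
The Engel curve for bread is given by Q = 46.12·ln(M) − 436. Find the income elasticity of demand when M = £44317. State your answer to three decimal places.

0.803

At M = 44317: Q = 57.444.
dQ/dM = 46.12/M = 0.00104068 at this income.
η = (dQ/dM)·(M/Q) = 0.00104068 × (44317/57.444) = 0.803.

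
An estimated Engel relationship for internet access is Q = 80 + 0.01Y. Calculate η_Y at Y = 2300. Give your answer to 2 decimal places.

0.22

At Y = 2300: Q = 103.000.
dQ/dY = 0.01.
η = (dQ/dY)·(Y/Q) = 0.01 × (2300/103.000) = 0.22.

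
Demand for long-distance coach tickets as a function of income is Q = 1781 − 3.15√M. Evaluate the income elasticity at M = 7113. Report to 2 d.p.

-0.09

At M = 7113: Q = 1515.333.
dQ/dM = -3.15/(2√M) = -0.0186747 at this income.
η = (dQ/dM)·(M/Q) = -0.0186747 × (7113/1515.333) = -0.09.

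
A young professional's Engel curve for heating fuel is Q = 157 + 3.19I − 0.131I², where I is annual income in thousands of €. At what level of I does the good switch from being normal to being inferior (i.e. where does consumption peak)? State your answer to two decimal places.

dQ/dI = 3.19 − 0.262I.
The good is inferior where dQ/dI < 0. Setting dQ/dI = 0 gives I = 3.19 / 0.262 = 12.18.

12.18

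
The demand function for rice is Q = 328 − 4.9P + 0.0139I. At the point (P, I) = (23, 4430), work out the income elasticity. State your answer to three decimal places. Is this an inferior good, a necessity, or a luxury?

At P = 23, I = 4430: Q = 276.877.
Holding P constant, ∂Q/∂I = 0.0139.
η_I = (∂Q/∂I)·(I/Q) = 0.0139 × (4430/276.877) = 0.222.
Since 0 < η < 1, this is a necessity.

0.222 (necessity)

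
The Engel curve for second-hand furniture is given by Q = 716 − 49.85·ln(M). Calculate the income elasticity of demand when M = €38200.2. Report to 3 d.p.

At M = 38200.2: Q = 190.053.
dQ/dM = -49.85/M = -0.00130497 at this income.
η = (dQ/dM)·(M/Q) = -0.00130497 × (38200.2/190.053) = -0.262.

-0.262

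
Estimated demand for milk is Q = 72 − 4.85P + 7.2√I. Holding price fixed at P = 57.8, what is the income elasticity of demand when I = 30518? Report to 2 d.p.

0.60

At P = 57.8, I = 30518: Q = 1049.467.
Holding P constant, ∂Q/∂I = 7.2/(2√I) = 0.0206075.
η_I = (∂Q/∂I)·(I/Q) = 0.0206075 × (30518/1049.467) = 0.60.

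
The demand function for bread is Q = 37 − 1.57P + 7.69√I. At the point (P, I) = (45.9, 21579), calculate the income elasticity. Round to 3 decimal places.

0.516

At P = 45.9, I = 21579: Q = 1094.582.
Holding P constant, ∂Q/∂I = 7.69/(2√I) = 0.0261746.
η_I = (∂Q/∂I)·(I/Q) = 0.0261746 × (21579/1094.582) = 0.516.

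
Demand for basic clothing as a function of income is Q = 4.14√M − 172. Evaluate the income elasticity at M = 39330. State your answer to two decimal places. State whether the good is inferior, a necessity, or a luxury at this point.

At M = 39330: Q = 649.036.
dQ/dM = 4.14/(2√M) = 0.0104378 at this income.
η = (dQ/dM)·(M/Q) = 0.0104378 × (39330/649.036) = 0.63.
Since 0 < η < 1, the good is a necessity.

0.63 (necessity)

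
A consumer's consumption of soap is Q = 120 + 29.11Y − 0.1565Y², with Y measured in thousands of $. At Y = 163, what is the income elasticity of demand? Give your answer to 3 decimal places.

-5.052

At Y = 163: Q = 706.8815.
dQ/dY = 29.11 − 0.313Y = -21.90900.
η = (dQ/dY)·(Y/Q) = -21.90900 × (163/706.8815) = -5.052.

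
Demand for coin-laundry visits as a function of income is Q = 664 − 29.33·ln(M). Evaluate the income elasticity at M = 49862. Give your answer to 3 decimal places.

-0.085

At M = 49862: Q = 346.737.
dQ/dM = -29.33/M = -0.000588223 at this income.
η = (dQ/dM)·(M/Q) = -0.000588223 × (49862/346.737) = -0.085.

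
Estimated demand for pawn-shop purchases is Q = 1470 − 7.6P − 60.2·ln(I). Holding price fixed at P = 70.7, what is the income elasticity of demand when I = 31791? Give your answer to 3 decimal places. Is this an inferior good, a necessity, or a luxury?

At P = 70.7, I = 31791: Q = 308.590.
Holding P constant, ∂Q/∂I = -60.2/I = -0.00189362.
η_I = (∂Q/∂I)·(I/Q) = -0.00189362 × (31791/308.590) = -0.195.
Since η < 0, this is an inferior good.

-0.195 (inferior good)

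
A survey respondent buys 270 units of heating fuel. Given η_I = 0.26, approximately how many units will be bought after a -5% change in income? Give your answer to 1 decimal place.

266.5

%ΔQ ≈ η × %ΔI = 0.26 × (-5%) = -1.3%.
New Q ≈ 270 × (1 − 0.013) = 266.5.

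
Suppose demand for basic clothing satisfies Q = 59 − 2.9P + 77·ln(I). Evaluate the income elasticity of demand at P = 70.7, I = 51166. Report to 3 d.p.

0.112

At P = 70.7, I = 51166: Q = 688.868.
Holding P constant, ∂Q/∂I = 77/I = 0.00150491.
η_I = (∂Q/∂I)·(I/Q) = 0.00150491 × (51166/688.868) = 0.112.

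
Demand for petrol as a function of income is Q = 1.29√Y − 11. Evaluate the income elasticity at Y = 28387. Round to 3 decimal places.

At Y = 28387: Q = 206.345.
dQ/dY = 1.29/(2√Y) = 0.00382825 at this income.
η = (dQ/dY)·(Y/Q) = 0.00382825 × (28387/206.345) = 0.527.

0.527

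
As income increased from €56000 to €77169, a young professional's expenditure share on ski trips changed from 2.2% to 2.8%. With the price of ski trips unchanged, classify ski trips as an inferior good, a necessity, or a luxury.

luxury

The budget share rises as income rises, so η > 1.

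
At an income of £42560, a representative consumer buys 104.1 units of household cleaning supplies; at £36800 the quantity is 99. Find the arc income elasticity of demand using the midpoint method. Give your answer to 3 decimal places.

0.346

ΔQ = 99 − 104.1 = -5.1; midpoint Q̄ = (104.1 + 99)/2 = 101.55.
ΔI = 36800 − 42560 = -5760; midpoint Ī = (42560 + 36800)/2 = 39680.
η = (ΔQ/Q̄) ÷ (ΔI/Ī) = (-5.1/101.55) ÷ (-5760/39680) = 0.346.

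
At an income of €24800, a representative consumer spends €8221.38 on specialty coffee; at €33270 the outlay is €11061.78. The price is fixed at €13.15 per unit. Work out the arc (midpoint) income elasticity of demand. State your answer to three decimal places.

With a constant price, Q₁ = 8221.38/13.15 = 625.200 and Q₂ = 11061.78/13.15 = 841.200 (equivalently, work directly with expenditure since P cancels).
Midpoint %ΔQ = (11061.78 − 8221.38)/9641.58 = 0.29460; midpoint %ΔI = (33270 − 24800)/29035 = 0.29172.
η = 0.29460 / 0.29172 = 1.010.

1.010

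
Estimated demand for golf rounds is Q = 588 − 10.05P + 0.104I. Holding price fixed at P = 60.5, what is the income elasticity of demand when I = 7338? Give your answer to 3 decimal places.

At P = 60.5, I = 7338: Q = 743.127.
Holding P constant, ∂Q/∂I = 0.104.
η_I = (∂Q/∂I)·(I/Q) = 0.104 × (7338/743.127) = 1.027.

1.027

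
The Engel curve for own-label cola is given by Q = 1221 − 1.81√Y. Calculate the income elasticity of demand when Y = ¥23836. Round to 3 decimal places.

-0.148

At Y = 23836: Q = 941.556.
dQ/dY = -1.81/(2√Y) = -0.00586181 at this income.
η = (dQ/dY)·(Y/Q) = -0.00586181 × (23836/941.556) = -0.148.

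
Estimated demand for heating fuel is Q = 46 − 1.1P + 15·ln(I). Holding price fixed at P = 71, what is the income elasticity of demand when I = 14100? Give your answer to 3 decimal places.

0.135

At P = 71, I = 14100: Q = 111.209.
Holding P constant, ∂Q/∂I = 15/I = 0.00106383.
η_I = (∂Q/∂I)·(I/Q) = 0.00106383 × (14100/111.209) = 0.135.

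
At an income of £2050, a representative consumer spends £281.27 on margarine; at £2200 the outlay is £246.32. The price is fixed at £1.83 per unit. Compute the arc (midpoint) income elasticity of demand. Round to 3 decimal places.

With a constant price, Q₁ = 281.27/1.83 = 153.699 and Q₂ = 246.32/1.83 = 134.601 (equivalently, work directly with expenditure since P cancels).
Midpoint %ΔQ = (246.32 − 281.27)/263.79 = -0.13249; midpoint %ΔI = (2200 − 2050)/2125 = 0.07059.
η = -0.13249 / 0.07059 = -1.877.

-1.877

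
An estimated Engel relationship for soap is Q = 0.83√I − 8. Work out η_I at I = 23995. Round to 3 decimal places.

At I = 23995: Q = 120.570.
dQ/dI = 0.83/(2√I) = 0.00267909 at this income.
η = (dQ/dI)·(I/Q) = 0.00267909 × (23995/120.570) = 0.533.

0.533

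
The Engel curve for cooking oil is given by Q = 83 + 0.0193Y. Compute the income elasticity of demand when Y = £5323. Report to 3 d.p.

0.553

At Y = 5323: Q = 185.734.
dQ/dY = 0.0193.
η = (dQ/dY)·(Y/Q) = 0.0193 × (5323/185.734) = 0.553.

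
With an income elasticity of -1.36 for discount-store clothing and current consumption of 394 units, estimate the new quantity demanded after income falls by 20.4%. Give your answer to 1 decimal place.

%ΔQ ≈ η × %ΔI = -1.36 × (-20.4%) = 27.744%.
New Q ≈ 394 × (1 + 0.27744) = 503.3.

503.3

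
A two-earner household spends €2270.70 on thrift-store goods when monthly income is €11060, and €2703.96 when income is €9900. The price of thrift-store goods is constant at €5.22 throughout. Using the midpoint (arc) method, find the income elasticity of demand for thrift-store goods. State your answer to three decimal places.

-1.574

With a constant price, Q₁ = 2270.70/5.22 = 435.000 and Q₂ = 2703.96/5.22 = 518.000 (equivalently, work directly with expenditure since P cancels).
Midpoint %ΔQ = (2703.96 − 2270.70)/2487.33 = 0.17419; midpoint %ΔI = (9900 − 11060)/10480 = -0.11069.
η = 0.17419 / -0.11069 = -1.574.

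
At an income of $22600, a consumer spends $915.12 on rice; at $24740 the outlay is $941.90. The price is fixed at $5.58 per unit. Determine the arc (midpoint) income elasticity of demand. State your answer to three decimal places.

0.319

With a constant price, Q₁ = 915.12/5.58 = 164.000 and Q₂ = 941.90/5.58 = 168.799 (equivalently, work directly with expenditure since P cancels).
Midpoint %ΔQ = (941.90 − 915.12)/928.51 = 0.02884; midpoint %ΔI = (24740 − 22600)/23670 = 0.09041.
η = 0.02884 / 0.09041 = 0.319.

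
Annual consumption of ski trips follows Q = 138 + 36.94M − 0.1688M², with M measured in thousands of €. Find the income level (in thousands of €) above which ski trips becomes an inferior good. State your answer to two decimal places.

dQ/dM = 36.94 − 0.3376M.
The good is inferior where dQ/dM < 0. Setting dQ/dM = 0 gives M = 36.94 / 0.3376 = 109.42.

109.42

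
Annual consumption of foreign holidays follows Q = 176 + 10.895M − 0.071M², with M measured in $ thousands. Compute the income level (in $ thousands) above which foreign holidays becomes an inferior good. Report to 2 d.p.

76.73

dQ/dM = 10.895 − 0.142M.
The good is inferior where dQ/dM < 0. Setting dQ/dM = 0 gives M = 10.895 / 0.142 = 76.73.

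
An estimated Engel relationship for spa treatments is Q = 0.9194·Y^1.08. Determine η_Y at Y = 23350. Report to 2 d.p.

1.08

For Q = A·Y^β the income elasticity is constant and equal to β.
Here β = 1.08, so η = 1.08.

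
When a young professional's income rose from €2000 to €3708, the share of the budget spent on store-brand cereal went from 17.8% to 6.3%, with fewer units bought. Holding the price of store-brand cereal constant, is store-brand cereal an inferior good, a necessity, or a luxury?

Quantity demanded falls as income rises, so η < 0.

inferior good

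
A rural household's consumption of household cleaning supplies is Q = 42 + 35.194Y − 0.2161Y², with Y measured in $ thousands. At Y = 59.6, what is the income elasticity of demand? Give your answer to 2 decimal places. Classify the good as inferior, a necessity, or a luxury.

0.41 (necessity)

At Y = 59.6: Q = 1371.9406.
dQ/dY = 35.194 − 0.4322Y = 9.43488.
η = (dQ/dY)·(Y/Q) = 9.43488 × (59.6/1371.9406) = 0.41.
0 < η < 1 ⇒ necessity.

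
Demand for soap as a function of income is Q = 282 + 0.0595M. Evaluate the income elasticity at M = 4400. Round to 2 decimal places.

At M = 4400: Q = 543.800.
dQ/dM = 0.0595.
η = (dQ/dM)·(M/Q) = 0.0595 × (4400/543.800) = 0.48.

0.48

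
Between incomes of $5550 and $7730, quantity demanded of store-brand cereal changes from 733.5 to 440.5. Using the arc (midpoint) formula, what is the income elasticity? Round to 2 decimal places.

ΔQ = 440.5 − 733.5 = -293; midpoint Q̄ = (733.5 + 440.5)/2 = 587.
ΔI = 7730 − 5550 = 2180; midpoint Ī = (5550 + 7730)/2 = 6640.
η = (ΔQ/Q̄) ÷ (ΔI/Ī) = (-293/587) ÷ (2180/6640) = -1.52.

-1.52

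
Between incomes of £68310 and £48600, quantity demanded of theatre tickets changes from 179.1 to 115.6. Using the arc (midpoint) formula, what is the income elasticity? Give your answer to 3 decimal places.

ΔQ = 115.6 − 179.1 = -63.5; midpoint Q̄ = (179.1 + 115.6)/2 = 147.35.
ΔI = 48600 − 68310 = -19710; midpoint Ī = (68310 + 48600)/2 = 58455.
η = (ΔQ/Q̄) ÷ (ΔI/Ī) = (-63.5/147.35) ÷ (-19710/58455) = 1.278.

1.278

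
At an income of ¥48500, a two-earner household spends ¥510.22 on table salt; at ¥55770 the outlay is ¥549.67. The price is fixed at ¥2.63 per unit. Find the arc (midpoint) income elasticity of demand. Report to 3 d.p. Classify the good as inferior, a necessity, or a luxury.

With a constant price, Q₁ = 510.22/2.63 = 194.000 and Q₂ = 549.67/2.63 = 209.000 (equivalently, work directly with expenditure since P cancels).
Midpoint %ΔQ = (549.67 − 510.22)/529.94 = 0.07444; midpoint %ΔI = (55770 − 48500)/52135 = 0.13945.
η = 0.07444 / 0.13945 = 0.534.
0 < η < 1 ⇒ necessity.

0.534 (necessity)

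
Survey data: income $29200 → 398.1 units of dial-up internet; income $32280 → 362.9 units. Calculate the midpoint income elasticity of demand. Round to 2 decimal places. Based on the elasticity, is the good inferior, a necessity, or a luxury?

ΔQ = 362.9 − 398.1 = -35.2; midpoint Q̄ = (398.1 + 362.9)/2 = 380.5.
ΔI = 32280 − 29200 = 3080; midpoint Ī = (29200 + 32280)/2 = 30740.
η = (ΔQ/Q̄) ÷ (ΔI/Ī) = (-35.2/380.5) ÷ (3080/30740) = -0.92.
η < 0 ⇒ inferior good.

-0.92 (inferior good)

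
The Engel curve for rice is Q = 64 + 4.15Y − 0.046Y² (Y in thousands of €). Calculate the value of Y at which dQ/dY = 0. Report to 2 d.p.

dQ/dY = 4.15 − 0.092Y.
The good is inferior where dQ/dY < 0. Setting dQ/dY = 0 gives Y = 4.15 / 0.092 = 45.11.

45.11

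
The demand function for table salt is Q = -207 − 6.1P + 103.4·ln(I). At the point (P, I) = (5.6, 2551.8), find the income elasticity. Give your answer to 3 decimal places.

At P = 5.6, I = 2551.8: Q = 569.967.
Holding P constant, ∂Q/∂I = 103.4/I = 0.0405204.
η_I = (∂Q/∂I)·(I/Q) = 0.0405204 × (2551.8/569.967) = 0.181.

0.181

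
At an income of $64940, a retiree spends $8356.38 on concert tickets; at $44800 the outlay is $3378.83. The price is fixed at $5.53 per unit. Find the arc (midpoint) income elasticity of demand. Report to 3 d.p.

2.311

With a constant price, Q₁ = 8356.38/5.53 = 1511.099 and Q₂ = 3378.83/5.53 = 611.000 (equivalently, work directly with expenditure since P cancels).
Midpoint %ΔQ = (3378.83 − 8356.38)/5867.61 = -0.84831; midpoint %ΔI = (44800 − 64940)/54870 = -0.36705.
η = -0.84831 / -0.36705 = 2.311.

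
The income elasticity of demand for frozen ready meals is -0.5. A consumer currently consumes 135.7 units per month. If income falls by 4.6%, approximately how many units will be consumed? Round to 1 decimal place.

%ΔQ ≈ η × %ΔI = -0.5 × (-4.6%) = 2.3%.
New Q ≈ 135.7 × (1 + 0.023) = 138.8.

138.8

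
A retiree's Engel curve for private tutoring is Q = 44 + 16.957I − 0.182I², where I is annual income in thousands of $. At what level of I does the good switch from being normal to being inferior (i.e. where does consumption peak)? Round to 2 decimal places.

dQ/dI = 16.957 − 0.364I.
The good is inferior where dQ/dI < 0. Setting dQ/dI = 0 gives I = 16.957 / 0.364 = 46.59.

46.59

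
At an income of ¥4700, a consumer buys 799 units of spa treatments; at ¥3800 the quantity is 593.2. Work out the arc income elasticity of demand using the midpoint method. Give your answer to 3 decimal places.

ΔQ = 593.2 − 799 = -205.8; midpoint Q̄ = (799 + 593.2)/2 = 696.1.
ΔI = 3800 − 4700 = -900; midpoint Ī = (4700 + 3800)/2 = 4250.
η = (ΔQ/Q̄) ÷ (ΔI/Ī) = (-205.8/696.1) ÷ (-900/4250) = 1.396.

1.396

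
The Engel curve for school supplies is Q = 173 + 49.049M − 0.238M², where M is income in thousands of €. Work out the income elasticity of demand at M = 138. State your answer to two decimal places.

-0.95

At M = 138: Q = 2409.2900.
dQ/dM = 49.049 − 0.476M = -16.63900.
η = (dQ/dM)·(M/Q) = -16.63900 × (138/2409.2900) = -0.95.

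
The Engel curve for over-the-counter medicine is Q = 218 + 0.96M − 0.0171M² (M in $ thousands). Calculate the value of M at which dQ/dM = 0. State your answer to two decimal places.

28.07

dQ/dM = 0.96 − 0.0342M.
The good is inferior where dQ/dM < 0. Setting dQ/dM = 0 gives M = 0.96 / 0.0342 = 28.07.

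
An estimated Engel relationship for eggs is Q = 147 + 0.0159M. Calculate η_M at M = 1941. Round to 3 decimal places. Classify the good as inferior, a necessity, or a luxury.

At M = 1941: Q = 177.862.
dQ/dM = 0.0159.
η = (dQ/dM)·(M/Q) = 0.0159 × (1941/177.862) = 0.174.
Since 0 < η < 1, the good is a necessity.

0.174 (necessity)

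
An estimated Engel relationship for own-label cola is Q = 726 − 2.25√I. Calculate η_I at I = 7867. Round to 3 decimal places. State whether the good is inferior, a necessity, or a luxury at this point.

-0.190 (inferior good)

At I = 7867: Q = 526.434.
dQ/dI = -2.25/(2√I) = -0.0126838 at this income.
η = (dQ/dI)·(I/Q) = -0.0126838 × (7867/526.434) = -0.190.
Since η < 0, the good is an inferior good.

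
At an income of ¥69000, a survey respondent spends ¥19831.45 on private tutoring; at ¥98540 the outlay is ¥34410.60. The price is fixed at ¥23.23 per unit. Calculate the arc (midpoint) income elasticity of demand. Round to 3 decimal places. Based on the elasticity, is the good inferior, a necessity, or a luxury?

1.524 (luxury)

With a constant price, Q₁ = 19831.45/23.23 = 853.700 and Q₂ = 34410.60/23.23 = 1481.300 (equivalently, work directly with expenditure since P cancels).
Midpoint %ΔQ = (34410.60 − 19831.45)/27121.03 = 0.53756; midpoint %ΔI = (98540 − 69000)/83770 = 0.35263.
η = 0.53756 / 0.35263 = 1.524.
η > 1 ⇒ luxury.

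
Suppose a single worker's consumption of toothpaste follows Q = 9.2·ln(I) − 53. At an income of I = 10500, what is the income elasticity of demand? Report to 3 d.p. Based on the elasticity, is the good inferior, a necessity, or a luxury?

0.286 (necessity)

At I = 10500: Q = 32.184.
dQ/dI = 9.2/I = 0.00087619 at this income.
η = (dQ/dI)·(I/Q) = 0.00087619 × (10500/32.184) = 0.286.
Since 0 < η < 1, the good is a necessity.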